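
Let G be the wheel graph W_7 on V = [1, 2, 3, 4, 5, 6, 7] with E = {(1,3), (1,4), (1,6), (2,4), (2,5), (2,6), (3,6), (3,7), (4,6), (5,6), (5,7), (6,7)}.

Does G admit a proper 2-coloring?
No, G is not 2-colorable

The clique on vertices [1, 3, 6] has size 3 > 2, so it alone needs 3 colors.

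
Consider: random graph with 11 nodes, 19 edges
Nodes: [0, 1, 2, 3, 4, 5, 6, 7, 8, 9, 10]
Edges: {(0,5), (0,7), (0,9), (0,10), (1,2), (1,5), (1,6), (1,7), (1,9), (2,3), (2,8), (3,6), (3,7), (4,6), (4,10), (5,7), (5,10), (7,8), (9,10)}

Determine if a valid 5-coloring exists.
A valid 5-coloring: color 1: [0, 1, 3, 4, 8]; color 2: [2, 6, 7, 10]; color 3: [5, 9].
(χ(G) = 3 ≤ 5.)

Yes, G is 5-colorable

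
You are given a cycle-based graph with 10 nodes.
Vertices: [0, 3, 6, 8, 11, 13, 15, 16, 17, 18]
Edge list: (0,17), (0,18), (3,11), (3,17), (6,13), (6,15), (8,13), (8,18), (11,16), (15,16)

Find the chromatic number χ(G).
Clique number ω(G) = 2 (lower bound: χ ≥ ω).
The graph is bipartite (no odd cycle), so 2 colors suffice: χ(G) = 2.
A valid 2-coloring: color 1: [0, 3, 6, 8, 16]; color 2: [11, 13, 15, 17, 18].

χ(G) = 2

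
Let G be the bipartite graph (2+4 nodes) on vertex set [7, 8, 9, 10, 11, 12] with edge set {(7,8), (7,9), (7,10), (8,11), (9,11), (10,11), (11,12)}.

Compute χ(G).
χ(G) = 2

Clique number ω(G) = 2 (lower bound: χ ≥ ω).
The graph is bipartite (no odd cycle), so 2 colors suffice: χ(G) = 2.
A valid 2-coloring: color 1: [7, 11]; color 2: [8, 9, 10, 12].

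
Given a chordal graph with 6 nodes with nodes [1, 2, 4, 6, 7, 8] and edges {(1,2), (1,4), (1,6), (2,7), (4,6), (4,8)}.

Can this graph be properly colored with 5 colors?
Yes, G is 5-colorable

A valid 5-coloring: color 1: [1, 7, 8]; color 2: [2, 4]; color 3: [6].
(χ(G) = 3 ≤ 5.)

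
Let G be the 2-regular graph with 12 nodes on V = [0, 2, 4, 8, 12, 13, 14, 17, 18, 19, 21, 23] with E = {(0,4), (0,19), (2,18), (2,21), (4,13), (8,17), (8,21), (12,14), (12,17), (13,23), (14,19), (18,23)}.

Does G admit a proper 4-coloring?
A valid 4-coloring: color 1: [0, 13, 14, 17, 18, 21]; color 2: [2, 4, 8, 12, 19, 23].
(χ(G) = 2 ≤ 4.)

Yes, G is 4-colorable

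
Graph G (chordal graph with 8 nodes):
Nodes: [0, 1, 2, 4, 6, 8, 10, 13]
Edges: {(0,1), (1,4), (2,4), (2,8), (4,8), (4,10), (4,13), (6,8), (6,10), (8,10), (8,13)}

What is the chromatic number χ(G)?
Clique number ω(G) = 3 (lower bound: χ ≥ ω).
The clique on [2, 4, 8] has size 3, forcing χ ≥ 3, and the coloring below uses 3 colors, so χ(G) = 3.
A valid 3-coloring: color 1: [0, 4, 6]; color 2: [1, 8]; color 3: [2, 10, 13].

χ(G) = 3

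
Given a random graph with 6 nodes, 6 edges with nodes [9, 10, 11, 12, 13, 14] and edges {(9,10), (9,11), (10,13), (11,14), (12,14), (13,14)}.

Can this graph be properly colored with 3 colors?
Yes, G is 3-colorable

A valid 3-coloring: color 1: [9, 14]; color 2: [10, 11, 12]; color 3: [13].
(χ(G) = 3 ≤ 3.)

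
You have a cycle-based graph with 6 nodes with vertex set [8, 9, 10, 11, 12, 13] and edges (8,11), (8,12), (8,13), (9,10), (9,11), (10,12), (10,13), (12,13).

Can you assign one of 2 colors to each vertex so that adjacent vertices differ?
The clique on vertices [8, 12, 13] has size 3 > 2, so it alone needs 3 colors.

No, G is not 2-colorable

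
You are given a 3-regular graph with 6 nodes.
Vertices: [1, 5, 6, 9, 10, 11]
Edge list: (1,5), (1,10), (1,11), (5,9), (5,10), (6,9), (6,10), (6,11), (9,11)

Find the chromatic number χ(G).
χ(G) = 3

Clique number ω(G) = 3 (lower bound: χ ≥ ω).
The clique on [1, 5, 10] has size 3, forcing χ ≥ 3, and the coloring below uses 3 colors, so χ(G) = 3.
A valid 3-coloring: color 1: [10, 11]; color 2: [1, 9]; color 3: [5, 6].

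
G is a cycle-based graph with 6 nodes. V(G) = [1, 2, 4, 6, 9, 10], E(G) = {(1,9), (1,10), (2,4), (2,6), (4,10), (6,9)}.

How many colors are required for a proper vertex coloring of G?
Clique number ω(G) = 2 (lower bound: χ ≥ ω).
The graph is bipartite (no odd cycle), so 2 colors suffice: χ(G) = 2.
A valid 2-coloring: color 1: [2, 9, 10]; color 2: [1, 4, 6].

χ(G) = 2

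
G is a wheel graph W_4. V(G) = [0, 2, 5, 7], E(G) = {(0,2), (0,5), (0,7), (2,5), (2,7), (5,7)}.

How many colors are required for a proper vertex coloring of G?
Clique number ω(G) = 4 (lower bound: χ ≥ ω).
The clique on [0, 2, 5, 7] has size 4, forcing χ ≥ 4, and the coloring below uses 4 colors, so χ(G) = 4.
A valid 4-coloring: color 1: [0]; color 2: [5]; color 3: [7]; color 4: [2].

χ(G) = 4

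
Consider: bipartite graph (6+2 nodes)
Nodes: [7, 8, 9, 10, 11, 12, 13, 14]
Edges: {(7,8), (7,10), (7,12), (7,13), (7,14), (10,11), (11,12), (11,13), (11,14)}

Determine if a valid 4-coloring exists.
A valid 4-coloring: color 1: [7, 9, 11]; color 2: [8, 10, 12, 13, 14].
(χ(G) = 2 ≤ 4.)

Yes, G is 4-colorable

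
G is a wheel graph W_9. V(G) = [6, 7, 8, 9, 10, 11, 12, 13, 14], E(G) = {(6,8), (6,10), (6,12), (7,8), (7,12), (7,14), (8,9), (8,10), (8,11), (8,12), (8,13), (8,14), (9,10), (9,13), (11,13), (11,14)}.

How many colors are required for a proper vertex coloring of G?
χ(G) = 3

Clique number ω(G) = 3 (lower bound: χ ≥ ω).
The clique on [6, 8, 10] has size 3, forcing χ ≥ 3, and the coloring below uses 3 colors, so χ(G) = 3.
A valid 3-coloring: color 1: [8]; color 2: [6, 7, 9, 11]; color 3: [10, 12, 13, 14].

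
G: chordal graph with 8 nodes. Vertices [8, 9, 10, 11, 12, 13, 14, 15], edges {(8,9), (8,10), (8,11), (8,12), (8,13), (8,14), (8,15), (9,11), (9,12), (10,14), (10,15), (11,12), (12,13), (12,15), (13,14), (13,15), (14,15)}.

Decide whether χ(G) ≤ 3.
The clique on vertices [8, 10, 14, 15] has size 4 > 3, so it alone needs 4 colors.

No, G is not 3-colorable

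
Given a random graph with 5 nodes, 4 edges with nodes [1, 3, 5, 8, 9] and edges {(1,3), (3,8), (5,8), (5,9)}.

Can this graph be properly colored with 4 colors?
Yes, G is 4-colorable

A valid 4-coloring: color 1: [3, 5]; color 2: [1, 8, 9].
(χ(G) = 2 ≤ 4.)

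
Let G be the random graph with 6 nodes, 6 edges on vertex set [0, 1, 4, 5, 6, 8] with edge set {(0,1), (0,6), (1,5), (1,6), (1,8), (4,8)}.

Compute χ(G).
χ(G) = 3

Clique number ω(G) = 3 (lower bound: χ ≥ ω).
The clique on [0, 1, 6] has size 3, forcing χ ≥ 3, and the coloring below uses 3 colors, so χ(G) = 3.
A valid 3-coloring: color 1: [1, 4]; color 2: [0, 5, 8]; color 3: [6].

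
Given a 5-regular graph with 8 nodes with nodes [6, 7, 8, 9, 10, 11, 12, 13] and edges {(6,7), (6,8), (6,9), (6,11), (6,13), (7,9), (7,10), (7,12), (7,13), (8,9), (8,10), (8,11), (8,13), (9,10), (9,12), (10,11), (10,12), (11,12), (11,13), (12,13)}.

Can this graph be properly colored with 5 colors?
A valid 5-coloring: color 1: [10, 13]; color 2: [7, 8]; color 3: [9, 11]; color 4: [6, 12].
(χ(G) = 4 ≤ 5.)

Yes, G is 5-colorable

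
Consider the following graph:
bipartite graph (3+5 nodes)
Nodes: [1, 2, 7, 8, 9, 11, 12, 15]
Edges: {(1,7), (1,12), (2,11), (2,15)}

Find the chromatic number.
χ(G) = 2

Clique number ω(G) = 2 (lower bound: χ ≥ ω).
The graph is bipartite (no odd cycle), so 2 colors suffice: χ(G) = 2.
A valid 2-coloring: color 1: [1, 2, 8, 9]; color 2: [7, 11, 12, 15].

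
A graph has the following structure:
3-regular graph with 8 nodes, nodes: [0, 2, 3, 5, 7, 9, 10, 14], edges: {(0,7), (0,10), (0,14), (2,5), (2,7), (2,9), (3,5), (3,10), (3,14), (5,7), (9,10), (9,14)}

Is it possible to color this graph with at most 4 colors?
Yes, G is 4-colorable

A valid 4-coloring: color 1: [5, 10, 14]; color 2: [3, 7, 9]; color 3: [0, 2].
(χ(G) = 3 ≤ 4.)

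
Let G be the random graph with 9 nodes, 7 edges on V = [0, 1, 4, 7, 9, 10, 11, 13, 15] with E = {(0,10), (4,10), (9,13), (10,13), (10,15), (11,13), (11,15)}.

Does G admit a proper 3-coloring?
A valid 3-coloring: color 1: [1, 7, 9, 10, 11]; color 2: [0, 4, 13, 15].
(χ(G) = 2 ≤ 3.)

Yes, G is 3-colorable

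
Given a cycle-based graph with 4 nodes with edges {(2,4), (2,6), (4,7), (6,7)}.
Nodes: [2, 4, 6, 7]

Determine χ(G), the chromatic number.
Clique number ω(G) = 2 (lower bound: χ ≥ ω).
The graph is bipartite (no odd cycle), so 2 colors suffice: χ(G) = 2.
A valid 2-coloring: color 1: [2, 7]; color 2: [4, 6].

χ(G) = 2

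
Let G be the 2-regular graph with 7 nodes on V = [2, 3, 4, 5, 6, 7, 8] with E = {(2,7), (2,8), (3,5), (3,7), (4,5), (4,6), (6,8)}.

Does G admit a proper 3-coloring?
Yes, G is 3-colorable

A valid 3-coloring: color 1: [5, 7, 8]; color 2: [2, 3, 4]; color 3: [6].
(χ(G) = 3 ≤ 3.)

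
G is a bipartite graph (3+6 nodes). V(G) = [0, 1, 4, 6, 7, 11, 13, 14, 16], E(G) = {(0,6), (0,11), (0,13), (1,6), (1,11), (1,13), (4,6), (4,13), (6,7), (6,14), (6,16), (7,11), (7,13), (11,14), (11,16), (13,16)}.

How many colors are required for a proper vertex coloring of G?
χ(G) = 2

Clique number ω(G) = 2 (lower bound: χ ≥ ω).
The graph is bipartite (no odd cycle), so 2 colors suffice: χ(G) = 2.
A valid 2-coloring: color 1: [6, 11, 13]; color 2: [0, 1, 4, 7, 14, 16].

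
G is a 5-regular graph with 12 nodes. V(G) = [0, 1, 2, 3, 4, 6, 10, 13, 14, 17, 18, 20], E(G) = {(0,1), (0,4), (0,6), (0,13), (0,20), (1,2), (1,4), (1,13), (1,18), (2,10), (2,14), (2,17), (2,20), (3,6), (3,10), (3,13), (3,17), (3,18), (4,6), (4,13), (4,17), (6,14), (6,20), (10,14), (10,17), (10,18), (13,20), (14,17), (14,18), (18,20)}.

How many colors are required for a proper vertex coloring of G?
Clique number ω(G) = 4 (lower bound: χ ≥ ω).
The clique on [0, 1, 4, 13] has size 4, forcing χ ≥ 4, and the coloring below uses 4 colors, so χ(G) = 4.
A valid 4-coloring: color 1: [0, 2, 18]; color 2: [1, 6, 10]; color 3: [3, 4, 14, 20]; color 4: [13, 17].

χ(G) = 4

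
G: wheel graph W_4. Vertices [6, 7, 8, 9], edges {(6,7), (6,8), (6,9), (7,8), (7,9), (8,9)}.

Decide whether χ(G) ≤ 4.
Yes, G is 4-colorable

A valid 4-coloring: color 1: [6]; color 2: [8]; color 3: [7]; color 4: [9].
(χ(G) = 4 ≤ 4.)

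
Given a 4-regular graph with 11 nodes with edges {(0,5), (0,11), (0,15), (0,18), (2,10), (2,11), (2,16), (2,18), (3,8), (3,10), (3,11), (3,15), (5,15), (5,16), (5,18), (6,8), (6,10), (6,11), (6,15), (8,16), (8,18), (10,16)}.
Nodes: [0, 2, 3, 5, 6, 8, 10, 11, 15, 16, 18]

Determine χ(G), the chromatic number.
χ(G) = 3

Clique number ω(G) = 3 (lower bound: χ ≥ ω).
The clique on [0, 5, 18] has size 3, forcing χ ≥ 3, and the coloring below uses 3 colors, so χ(G) = 3.
A valid 3-coloring: color 1: [0, 2, 3, 6]; color 2: [11, 15, 16, 18]; color 3: [5, 8, 10].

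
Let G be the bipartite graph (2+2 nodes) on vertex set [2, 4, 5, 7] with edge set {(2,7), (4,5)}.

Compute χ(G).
χ(G) = 2

Clique number ω(G) = 2 (lower bound: χ ≥ ω).
The graph is bipartite (no odd cycle), so 2 colors suffice: χ(G) = 2.
A valid 2-coloring: color 1: [4, 7]; color 2: [2, 5].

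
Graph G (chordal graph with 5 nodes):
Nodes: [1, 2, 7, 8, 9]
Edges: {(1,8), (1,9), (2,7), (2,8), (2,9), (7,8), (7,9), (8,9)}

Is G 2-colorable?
The clique on vertices [2, 7, 8, 9] has size 4 > 2, so it alone needs 4 colors.

No, G is not 2-colorable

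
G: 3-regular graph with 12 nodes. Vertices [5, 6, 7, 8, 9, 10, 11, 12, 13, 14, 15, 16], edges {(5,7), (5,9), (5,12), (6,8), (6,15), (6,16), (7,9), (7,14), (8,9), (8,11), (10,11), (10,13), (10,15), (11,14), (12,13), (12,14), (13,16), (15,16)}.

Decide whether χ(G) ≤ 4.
A valid 4-coloring: color 1: [5, 8, 10, 14, 16]; color 2: [9, 11, 13, 15]; color 3: [6, 7, 12].
(χ(G) = 3 ≤ 4.)

Yes, G is 4-colorable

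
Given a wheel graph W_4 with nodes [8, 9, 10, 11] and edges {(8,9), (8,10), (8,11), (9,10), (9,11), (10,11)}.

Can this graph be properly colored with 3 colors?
No, G is not 3-colorable

The clique on vertices [8, 9, 10, 11] has size 4 > 3, so it alone needs 4 colors.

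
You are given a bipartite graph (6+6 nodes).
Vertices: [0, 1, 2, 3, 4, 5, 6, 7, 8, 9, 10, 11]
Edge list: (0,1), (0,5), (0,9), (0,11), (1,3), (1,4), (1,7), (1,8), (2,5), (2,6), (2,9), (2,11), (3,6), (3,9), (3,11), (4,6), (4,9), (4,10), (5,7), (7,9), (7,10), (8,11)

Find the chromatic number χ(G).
χ(G) = 2

Clique number ω(G) = 2 (lower bound: χ ≥ ω).
The graph is bipartite (no odd cycle), so 2 colors suffice: χ(G) = 2.
A valid 2-coloring: color 1: [1, 5, 6, 9, 10, 11]; color 2: [0, 2, 3, 4, 7, 8].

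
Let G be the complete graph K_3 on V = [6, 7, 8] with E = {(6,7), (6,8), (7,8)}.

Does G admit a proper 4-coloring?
Yes, G is 4-colorable

A valid 4-coloring: color 1: [7]; color 2: [6]; color 3: [8].
(χ(G) = 3 ≤ 4.)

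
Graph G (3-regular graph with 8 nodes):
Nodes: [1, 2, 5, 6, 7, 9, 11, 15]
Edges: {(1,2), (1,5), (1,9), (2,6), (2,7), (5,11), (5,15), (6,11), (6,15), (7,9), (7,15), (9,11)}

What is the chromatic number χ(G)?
χ(G) = 3

Clique number ω(G) = 2 (lower bound: χ ≥ ω).
Odd cycle [2, 1, 5, 15, 7] needs 3 colors (χ ≥ 3).
The coloring below uses 3 colors, so χ(G) = 3.
A valid 3-coloring: color 1: [1, 11, 15]; color 2: [5, 6, 7]; color 3: [2, 9].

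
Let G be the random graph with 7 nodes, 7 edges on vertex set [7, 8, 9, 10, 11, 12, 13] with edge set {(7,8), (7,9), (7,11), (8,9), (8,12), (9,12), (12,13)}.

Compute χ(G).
χ(G) = 3

Clique number ω(G) = 3 (lower bound: χ ≥ ω).
The clique on [8, 9, 12] has size 3, forcing χ ≥ 3, and the coloring below uses 3 colors, so χ(G) = 3.
A valid 3-coloring: color 1: [7, 10, 12]; color 2: [9, 11, 13]; color 3: [8].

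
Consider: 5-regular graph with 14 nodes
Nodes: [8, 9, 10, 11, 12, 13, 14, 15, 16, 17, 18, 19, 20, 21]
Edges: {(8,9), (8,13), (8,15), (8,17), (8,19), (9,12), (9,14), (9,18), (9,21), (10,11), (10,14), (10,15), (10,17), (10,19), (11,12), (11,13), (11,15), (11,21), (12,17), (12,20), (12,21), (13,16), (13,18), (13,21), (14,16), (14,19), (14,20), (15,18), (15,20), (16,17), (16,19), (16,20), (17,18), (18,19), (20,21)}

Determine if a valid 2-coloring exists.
The clique on vertices [10, 14, 19] has size 3 > 2, so it alone needs 3 colors.

No, G is not 2-colorable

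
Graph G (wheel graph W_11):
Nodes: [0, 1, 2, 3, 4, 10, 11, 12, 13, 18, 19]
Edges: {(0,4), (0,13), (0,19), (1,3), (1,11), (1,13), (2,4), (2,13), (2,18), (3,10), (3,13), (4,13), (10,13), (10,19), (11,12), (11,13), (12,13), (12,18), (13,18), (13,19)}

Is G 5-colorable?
A valid 5-coloring: color 1: [13]; color 2: [0, 1, 2, 10, 12]; color 3: [3, 4, 11, 18, 19].
(χ(G) = 3 ≤ 5.)

Yes, G is 5-colorable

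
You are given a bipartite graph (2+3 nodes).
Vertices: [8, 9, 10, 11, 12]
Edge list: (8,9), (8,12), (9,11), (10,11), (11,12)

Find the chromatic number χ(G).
Clique number ω(G) = 2 (lower bound: χ ≥ ω).
The graph is bipartite (no odd cycle), so 2 colors suffice: χ(G) = 2.
A valid 2-coloring: color 1: [8, 11]; color 2: [9, 10, 12].

χ(G) = 2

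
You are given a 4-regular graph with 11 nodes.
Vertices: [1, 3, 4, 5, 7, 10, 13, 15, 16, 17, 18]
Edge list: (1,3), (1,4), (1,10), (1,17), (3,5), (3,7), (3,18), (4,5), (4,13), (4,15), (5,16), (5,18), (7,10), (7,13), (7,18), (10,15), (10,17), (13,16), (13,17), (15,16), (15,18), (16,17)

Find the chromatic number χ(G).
Clique number ω(G) = 3 (lower bound: χ ≥ ω).
The clique on [1, 10, 17] has size 3, forcing χ ≥ 3, and the coloring below uses 3 colors, so χ(G) = 3.
A valid 3-coloring: color 1: [1, 13, 18]; color 2: [3, 4, 10, 16]; color 3: [5, 7, 15, 17].

χ(G) = 3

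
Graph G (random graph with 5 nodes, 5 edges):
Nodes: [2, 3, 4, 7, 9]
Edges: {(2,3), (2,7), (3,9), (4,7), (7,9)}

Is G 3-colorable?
A valid 3-coloring: color 1: [3, 7]; color 2: [2, 4, 9].
(χ(G) = 2 ≤ 3.)

Yes, G is 3-colorable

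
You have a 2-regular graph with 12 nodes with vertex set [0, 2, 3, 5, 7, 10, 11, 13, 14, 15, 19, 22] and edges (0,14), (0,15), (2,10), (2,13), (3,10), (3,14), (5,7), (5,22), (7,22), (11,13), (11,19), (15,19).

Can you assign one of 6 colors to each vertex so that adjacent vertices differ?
A valid 6-coloring: color 1: [0, 3, 7, 13, 19]; color 2: [10, 11, 14, 15, 22]; color 3: [2, 5].
(χ(G) = 3 ≤ 6.)

Yes, G is 6-colorable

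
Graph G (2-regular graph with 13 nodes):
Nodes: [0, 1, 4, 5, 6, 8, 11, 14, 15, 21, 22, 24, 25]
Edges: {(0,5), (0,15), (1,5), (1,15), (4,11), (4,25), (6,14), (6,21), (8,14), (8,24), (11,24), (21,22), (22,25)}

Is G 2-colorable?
Odd cycle [21, 22, 25, 4, 11, 24, 8, 14, 6] needs 3 colors (χ ≥ 3).
Hence χ(G) ≥ 3 > 2, so no proper 2-coloring exists.

No, G is not 2-colorable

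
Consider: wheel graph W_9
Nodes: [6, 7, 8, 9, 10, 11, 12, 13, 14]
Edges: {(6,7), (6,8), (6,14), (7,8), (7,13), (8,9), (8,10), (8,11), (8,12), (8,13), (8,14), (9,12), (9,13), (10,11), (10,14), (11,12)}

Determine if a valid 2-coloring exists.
The clique on vertices [6, 8, 14] has size 3 > 2, so it alone needs 3 colors.

No, G is not 2-colorable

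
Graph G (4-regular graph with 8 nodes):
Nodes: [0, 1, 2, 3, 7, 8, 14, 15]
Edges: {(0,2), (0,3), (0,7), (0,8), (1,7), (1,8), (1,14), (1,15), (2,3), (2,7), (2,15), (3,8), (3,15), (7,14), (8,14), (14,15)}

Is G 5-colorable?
A valid 5-coloring: color 1: [3, 7]; color 2: [2, 8]; color 3: [0, 1]; color 4: [14]; color 5: [15].
(χ(G) = 4 ≤ 5.)

Yes, G is 5-colorable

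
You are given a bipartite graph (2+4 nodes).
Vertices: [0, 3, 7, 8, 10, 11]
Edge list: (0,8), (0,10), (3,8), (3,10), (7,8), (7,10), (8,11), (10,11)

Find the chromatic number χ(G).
Clique number ω(G) = 2 (lower bound: χ ≥ ω).
The graph is bipartite (no odd cycle), so 2 colors suffice: χ(G) = 2.
A valid 2-coloring: color 1: [8, 10]; color 2: [0, 3, 7, 11].

χ(G) = 2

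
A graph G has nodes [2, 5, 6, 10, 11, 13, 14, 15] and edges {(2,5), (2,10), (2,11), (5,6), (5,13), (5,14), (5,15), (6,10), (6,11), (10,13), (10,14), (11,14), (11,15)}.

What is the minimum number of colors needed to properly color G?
Clique number ω(G) = 2 (lower bound: χ ≥ ω).
The graph is bipartite (no odd cycle), so 2 colors suffice: χ(G) = 2.
A valid 2-coloring: color 1: [5, 10, 11]; color 2: [2, 6, 13, 14, 15].

χ(G) = 2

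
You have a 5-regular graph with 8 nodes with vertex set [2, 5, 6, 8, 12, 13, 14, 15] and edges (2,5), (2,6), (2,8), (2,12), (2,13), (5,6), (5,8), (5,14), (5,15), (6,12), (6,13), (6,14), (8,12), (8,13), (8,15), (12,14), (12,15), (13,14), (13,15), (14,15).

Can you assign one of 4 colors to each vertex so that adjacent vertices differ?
A valid 4-coloring: color 1: [5, 12, 13]; color 2: [2, 15]; color 3: [8, 14]; color 4: [6].
(χ(G) = 4 ≤ 4.)

Yes, G is 4-colorable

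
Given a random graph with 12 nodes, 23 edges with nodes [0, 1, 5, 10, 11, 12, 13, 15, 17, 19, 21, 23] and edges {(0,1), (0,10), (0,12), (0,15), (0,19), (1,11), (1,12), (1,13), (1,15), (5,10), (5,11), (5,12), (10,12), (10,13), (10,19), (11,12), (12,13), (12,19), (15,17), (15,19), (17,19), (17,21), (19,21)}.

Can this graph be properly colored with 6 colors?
A valid 6-coloring: color 1: [12, 15, 21, 23]; color 2: [1, 5, 19]; color 3: [10, 11, 17]; color 4: [0, 13].
(χ(G) = 4 ≤ 6.)

Yes, G is 6-colorable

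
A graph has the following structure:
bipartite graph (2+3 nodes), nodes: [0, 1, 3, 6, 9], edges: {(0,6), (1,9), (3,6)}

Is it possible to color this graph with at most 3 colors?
A valid 3-coloring: color 1: [6, 9]; color 2: [0, 1, 3].
(χ(G) = 2 ≤ 3.)

Yes, G is 3-colorable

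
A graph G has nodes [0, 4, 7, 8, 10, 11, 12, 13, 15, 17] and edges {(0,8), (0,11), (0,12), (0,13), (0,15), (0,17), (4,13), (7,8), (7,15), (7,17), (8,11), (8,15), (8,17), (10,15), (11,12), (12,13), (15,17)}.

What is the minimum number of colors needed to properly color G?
Clique number ω(G) = 4 (lower bound: χ ≥ ω).
The clique on [0, 8, 15, 17] has size 4, forcing χ ≥ 4, and the coloring below uses 4 colors, so χ(G) = 4.
A valid 4-coloring: color 1: [0, 4, 7, 10]; color 2: [11, 13, 15]; color 3: [8, 12]; color 4: [17].

χ(G) = 4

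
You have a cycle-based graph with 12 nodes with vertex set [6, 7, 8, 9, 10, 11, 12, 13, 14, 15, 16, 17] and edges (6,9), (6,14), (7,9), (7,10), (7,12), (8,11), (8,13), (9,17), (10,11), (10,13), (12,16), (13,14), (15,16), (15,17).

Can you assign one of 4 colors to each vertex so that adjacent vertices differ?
A valid 4-coloring: color 1: [6, 7, 11, 13, 16, 17]; color 2: [8, 9, 10, 12, 14, 15].
(χ(G) = 2 ≤ 4.)

Yes, G is 4-colorable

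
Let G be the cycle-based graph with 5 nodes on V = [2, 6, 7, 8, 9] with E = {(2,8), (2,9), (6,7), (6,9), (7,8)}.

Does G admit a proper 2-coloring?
Odd cycle [6, 9, 2, 8, 7] needs 3 colors (χ ≥ 3).
Hence χ(G) ≥ 3 > 2, so no proper 2-coloring exists.

No, G is not 2-colorable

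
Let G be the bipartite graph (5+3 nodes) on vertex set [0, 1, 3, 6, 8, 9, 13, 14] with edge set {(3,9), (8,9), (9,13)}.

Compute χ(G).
χ(G) = 2

Clique number ω(G) = 2 (lower bound: χ ≥ ω).
The graph is bipartite (no odd cycle), so 2 colors suffice: χ(G) = 2.
A valid 2-coloring: color 1: [0, 1, 6, 9, 14]; color 2: [3, 8, 13].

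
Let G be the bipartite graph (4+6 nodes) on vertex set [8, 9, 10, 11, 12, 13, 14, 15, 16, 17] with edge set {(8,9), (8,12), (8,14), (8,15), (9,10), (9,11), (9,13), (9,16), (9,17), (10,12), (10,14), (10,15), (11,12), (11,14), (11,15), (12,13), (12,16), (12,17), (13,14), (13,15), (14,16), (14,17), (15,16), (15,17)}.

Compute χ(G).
Clique number ω(G) = 2 (lower bound: χ ≥ ω).
The graph is bipartite (no odd cycle), so 2 colors suffice: χ(G) = 2.
A valid 2-coloring: color 1: [9, 12, 14, 15]; color 2: [8, 10, 11, 13, 16, 17].

χ(G) = 2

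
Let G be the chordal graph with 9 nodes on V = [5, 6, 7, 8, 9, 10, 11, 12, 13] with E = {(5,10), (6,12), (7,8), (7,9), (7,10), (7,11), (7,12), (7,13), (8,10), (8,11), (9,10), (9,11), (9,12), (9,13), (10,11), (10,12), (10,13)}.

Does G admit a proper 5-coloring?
A valid 5-coloring: color 1: [6, 10]; color 2: [5, 7]; color 3: [8, 9]; color 4: [11, 12, 13].
(χ(G) = 4 ≤ 5.)

Yes, G is 5-colorable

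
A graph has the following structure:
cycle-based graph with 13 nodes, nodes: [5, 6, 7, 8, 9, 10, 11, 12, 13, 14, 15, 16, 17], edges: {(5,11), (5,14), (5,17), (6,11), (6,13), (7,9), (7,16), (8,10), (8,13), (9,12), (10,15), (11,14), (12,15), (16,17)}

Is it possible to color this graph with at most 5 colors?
Yes, G is 5-colorable

A valid 5-coloring: color 1: [5, 6, 8, 9, 15, 16]; color 2: [7, 10, 11, 12, 13, 17]; color 3: [14].
(χ(G) = 3 ≤ 5.)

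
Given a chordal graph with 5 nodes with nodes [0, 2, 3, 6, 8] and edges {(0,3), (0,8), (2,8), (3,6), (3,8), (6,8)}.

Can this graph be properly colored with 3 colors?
Yes, G is 3-colorable

A valid 3-coloring: color 1: [8]; color 2: [2, 3]; color 3: [0, 6].
(χ(G) = 3 ≤ 3.)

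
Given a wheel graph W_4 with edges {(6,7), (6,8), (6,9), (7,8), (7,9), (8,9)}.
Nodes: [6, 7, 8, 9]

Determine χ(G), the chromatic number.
Clique number ω(G) = 4 (lower bound: χ ≥ ω).
The clique on [6, 7, 8, 9] has size 4, forcing χ ≥ 4, and the coloring below uses 4 colors, so χ(G) = 4.
A valid 4-coloring: color 1: [6]; color 2: [9]; color 3: [8]; color 4: [7].

χ(G) = 4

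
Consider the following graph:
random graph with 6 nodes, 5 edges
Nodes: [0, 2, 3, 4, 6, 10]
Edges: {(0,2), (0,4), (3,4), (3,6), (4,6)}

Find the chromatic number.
Clique number ω(G) = 3 (lower bound: χ ≥ ω).
The clique on [3, 4, 6] has size 3, forcing χ ≥ 3, and the coloring below uses 3 colors, so χ(G) = 3.
A valid 3-coloring: color 1: [2, 4, 10]; color 2: [0, 6]; color 3: [3].

χ(G) = 3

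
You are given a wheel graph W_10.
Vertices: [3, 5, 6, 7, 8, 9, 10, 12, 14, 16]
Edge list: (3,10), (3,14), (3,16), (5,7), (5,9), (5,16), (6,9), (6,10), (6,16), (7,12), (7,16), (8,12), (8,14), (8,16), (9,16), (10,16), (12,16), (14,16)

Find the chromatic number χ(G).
Clique number ω(G) = 3 (lower bound: χ ≥ ω).
Odd cycle [14, 3, 10, 6, 9, 5, 7, 12, 8] needs 3 colors (χ ≥ 3).
Vertex 16 is adjacent to every vertex of [3, 5, 6, 7, 8, 9, 10, 12, 14], which already need 3 colors among themselves, so 16 needs a new color (χ ≥ 4).
The coloring below uses 4 colors, so χ(G) = 4.
A valid 4-coloring: color 1: [16]; color 2: [9, 10, 12, 14]; color 3: [3, 5, 6, 8]; color 4: [7].

χ(G) = 4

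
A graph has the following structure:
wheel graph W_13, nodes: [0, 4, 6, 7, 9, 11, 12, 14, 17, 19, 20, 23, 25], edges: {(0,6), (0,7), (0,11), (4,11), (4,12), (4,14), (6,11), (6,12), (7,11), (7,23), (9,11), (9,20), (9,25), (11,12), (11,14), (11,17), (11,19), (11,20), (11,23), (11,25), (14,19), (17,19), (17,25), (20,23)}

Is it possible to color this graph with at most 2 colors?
The clique on vertices [0, 6, 11] has size 3 > 2, so it alone needs 3 colors.

No, G is not 2-colorable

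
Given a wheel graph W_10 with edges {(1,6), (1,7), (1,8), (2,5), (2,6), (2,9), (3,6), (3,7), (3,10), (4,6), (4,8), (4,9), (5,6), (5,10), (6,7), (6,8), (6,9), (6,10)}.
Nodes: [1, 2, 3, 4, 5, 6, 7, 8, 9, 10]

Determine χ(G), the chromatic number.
Clique number ω(G) = 3 (lower bound: χ ≥ ω).
Odd cycle [9, 2, 5, 10, 3, 7, 1, 8, 4] needs 3 colors (χ ≥ 3).
Vertex 6 is adjacent to every vertex of [1, 2, 3, 4, 5, 7, 8, 9, 10], which already need 3 colors among themselves, so 6 needs a new color (χ ≥ 4).
The coloring below uses 4 colors, so χ(G) = 4.
A valid 4-coloring: color 1: [6]; color 2: [3, 5, 8, 9]; color 3: [2, 4, 7, 10]; color 4: [1].

χ(G) = 4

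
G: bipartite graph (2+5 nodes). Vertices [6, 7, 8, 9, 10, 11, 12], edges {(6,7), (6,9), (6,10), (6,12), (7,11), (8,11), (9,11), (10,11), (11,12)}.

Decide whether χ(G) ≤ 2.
A valid 2-coloring: color 1: [6, 11]; color 2: [7, 8, 9, 10, 12].
(χ(G) = 2 ≤ 2.)

Yes, G is 2-colorable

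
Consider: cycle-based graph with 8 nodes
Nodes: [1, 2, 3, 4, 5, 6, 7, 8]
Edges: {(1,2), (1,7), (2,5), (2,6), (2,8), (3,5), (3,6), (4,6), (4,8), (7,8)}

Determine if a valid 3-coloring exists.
A valid 3-coloring: color 1: [2, 3, 4, 7]; color 2: [1, 5, 6, 8].
(χ(G) = 2 ≤ 3.)

Yes, G is 3-colorable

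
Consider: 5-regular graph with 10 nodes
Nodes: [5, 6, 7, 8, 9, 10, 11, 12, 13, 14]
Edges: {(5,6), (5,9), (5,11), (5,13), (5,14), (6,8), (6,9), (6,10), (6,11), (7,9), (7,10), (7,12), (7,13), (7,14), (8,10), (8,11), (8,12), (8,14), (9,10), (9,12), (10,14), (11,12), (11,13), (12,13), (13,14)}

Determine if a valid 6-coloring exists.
A valid 6-coloring: color 1: [5, 7, 8]; color 2: [6, 12, 14]; color 3: [10, 11]; color 4: [9, 13].
(χ(G) = 4 ≤ 6.)

Yes, G is 6-colorable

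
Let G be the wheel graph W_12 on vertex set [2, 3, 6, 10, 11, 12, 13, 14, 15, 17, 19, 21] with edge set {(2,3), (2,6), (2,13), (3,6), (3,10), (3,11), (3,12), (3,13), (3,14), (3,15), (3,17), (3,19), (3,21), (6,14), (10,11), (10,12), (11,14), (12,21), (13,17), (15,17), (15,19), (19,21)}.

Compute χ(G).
χ(G) = 4

Clique number ω(G) = 3 (lower bound: χ ≥ ω).
Odd cycle [17, 13, 2, 6, 14, 11, 10, 12, 21, 19, 15] needs 3 colors (χ ≥ 3).
Vertex 3 is adjacent to every vertex of [2, 6, 10, 11, 12, 13, 14, 15, 17, 19, 21], which already need 3 colors among themselves, so 3 needs a new color (χ ≥ 4).
The coloring below uses 4 colors, so χ(G) = 4.
A valid 4-coloring: color 1: [3]; color 2: [2, 10, 14, 17, 19]; color 3: [6, 11, 12, 13, 15]; color 4: [21].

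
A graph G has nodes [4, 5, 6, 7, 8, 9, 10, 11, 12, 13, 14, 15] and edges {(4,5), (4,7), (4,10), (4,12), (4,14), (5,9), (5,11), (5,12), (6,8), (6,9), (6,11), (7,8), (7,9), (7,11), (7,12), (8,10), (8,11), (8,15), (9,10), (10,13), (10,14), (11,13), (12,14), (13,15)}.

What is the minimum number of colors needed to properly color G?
Clique number ω(G) = 3 (lower bound: χ ≥ ω).
The clique on [4, 10, 14] has size 3, forcing χ ≥ 3, and the coloring below uses 3 colors, so χ(G) = 3.
A valid 3-coloring: color 1: [5, 6, 7, 14, 15]; color 2: [10, 11, 12]; color 3: [4, 8, 9, 13].

χ(G) = 3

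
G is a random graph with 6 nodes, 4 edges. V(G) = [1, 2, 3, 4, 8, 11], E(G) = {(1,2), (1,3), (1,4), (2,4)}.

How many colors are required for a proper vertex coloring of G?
Clique number ω(G) = 3 (lower bound: χ ≥ ω).
The clique on [1, 2, 4] has size 3, forcing χ ≥ 3, and the coloring below uses 3 colors, so χ(G) = 3.
A valid 3-coloring: color 1: [1, 8, 11]; color 2: [3, 4]; color 3: [2].

χ(G) = 3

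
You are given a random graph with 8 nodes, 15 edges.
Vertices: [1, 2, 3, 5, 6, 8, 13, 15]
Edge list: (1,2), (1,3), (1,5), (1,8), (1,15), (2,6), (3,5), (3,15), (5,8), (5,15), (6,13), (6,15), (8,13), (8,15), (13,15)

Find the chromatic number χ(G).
Clique number ω(G) = 4 (lower bound: χ ≥ ω).
The clique on [1, 5, 8, 15] has size 4, forcing χ ≥ 4, and the coloring below uses 4 colors, so χ(G) = 4.
A valid 4-coloring: color 1: [2, 15]; color 2: [1, 13]; color 3: [5, 6]; color 4: [3, 8].

χ(G) = 4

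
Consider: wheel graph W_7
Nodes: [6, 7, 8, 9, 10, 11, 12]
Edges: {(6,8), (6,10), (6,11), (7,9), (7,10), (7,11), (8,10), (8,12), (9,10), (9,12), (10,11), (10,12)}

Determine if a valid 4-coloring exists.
A valid 4-coloring: color 1: [10]; color 2: [8, 9, 11]; color 3: [6, 7, 12].
(χ(G) = 3 ≤ 4.)

Yes, G is 4-colorable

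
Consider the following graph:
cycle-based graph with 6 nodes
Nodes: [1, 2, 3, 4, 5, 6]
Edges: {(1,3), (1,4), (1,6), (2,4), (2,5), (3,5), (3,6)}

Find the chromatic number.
Clique number ω(G) = 3 (lower bound: χ ≥ ω).
The clique on [1, 3, 6] has size 3, forcing χ ≥ 3, and the coloring below uses 3 colors, so χ(G) = 3.
A valid 3-coloring: color 1: [3, 4]; color 2: [1, 2]; color 3: [5, 6].

χ(G) = 3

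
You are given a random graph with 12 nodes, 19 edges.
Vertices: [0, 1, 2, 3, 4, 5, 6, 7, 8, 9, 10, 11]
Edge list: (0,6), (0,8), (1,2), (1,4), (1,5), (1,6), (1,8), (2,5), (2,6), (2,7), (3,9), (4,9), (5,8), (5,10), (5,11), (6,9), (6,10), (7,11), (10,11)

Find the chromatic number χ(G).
χ(G) = 3

Clique number ω(G) = 3 (lower bound: χ ≥ ω).
The clique on [1, 5, 8] has size 3, forcing χ ≥ 3, and the coloring below uses 3 colors, so χ(G) = 3.
A valid 3-coloring: color 1: [3, 4, 5, 6, 7]; color 2: [0, 1, 9, 11]; color 3: [2, 8, 10].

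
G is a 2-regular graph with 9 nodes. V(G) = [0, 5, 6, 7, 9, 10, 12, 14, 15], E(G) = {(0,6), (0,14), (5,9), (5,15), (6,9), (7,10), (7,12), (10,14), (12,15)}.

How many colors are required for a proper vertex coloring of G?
χ(G) = 3

Clique number ω(G) = 2 (lower bound: χ ≥ ω).
Odd cycle [9, 5, 15, 12, 7, 10, 14, 0, 6] needs 3 colors (χ ≥ 3).
The coloring below uses 3 colors, so χ(G) = 3.
A valid 3-coloring: color 1: [0, 7, 9, 15]; color 2: [5, 6, 10, 12]; color 3: [14].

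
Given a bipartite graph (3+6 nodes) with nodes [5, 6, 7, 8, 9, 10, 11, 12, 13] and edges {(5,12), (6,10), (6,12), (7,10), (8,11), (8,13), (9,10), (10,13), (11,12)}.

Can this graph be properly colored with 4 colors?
A valid 4-coloring: color 1: [8, 10, 12]; color 2: [5, 6, 7, 9, 11, 13].
(χ(G) = 2 ≤ 4.)

Yes, G is 4-colorable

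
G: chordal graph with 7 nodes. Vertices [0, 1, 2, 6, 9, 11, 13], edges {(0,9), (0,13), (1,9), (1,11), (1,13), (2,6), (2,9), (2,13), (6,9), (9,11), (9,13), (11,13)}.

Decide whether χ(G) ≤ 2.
The clique on vertices [1, 9, 11, 13] has size 4 > 2, so it alone needs 4 colors.

No, G is not 2-colorable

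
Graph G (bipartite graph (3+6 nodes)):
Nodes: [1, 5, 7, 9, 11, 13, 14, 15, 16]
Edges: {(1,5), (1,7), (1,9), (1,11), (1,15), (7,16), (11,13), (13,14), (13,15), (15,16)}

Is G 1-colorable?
Edge (7,16) forces its endpoints to differ, so 1 color is not enough.

No, G is not 1-colorable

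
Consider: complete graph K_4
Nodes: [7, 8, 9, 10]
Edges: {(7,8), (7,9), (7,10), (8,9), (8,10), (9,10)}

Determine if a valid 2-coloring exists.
The clique on vertices [7, 8, 9, 10] has size 4 > 2, so it alone needs 4 colors.

No, G is not 2-colorable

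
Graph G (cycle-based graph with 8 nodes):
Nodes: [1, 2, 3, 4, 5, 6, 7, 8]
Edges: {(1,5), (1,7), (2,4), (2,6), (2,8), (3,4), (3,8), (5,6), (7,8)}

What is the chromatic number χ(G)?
Clique number ω(G) = 2 (lower bound: χ ≥ ω).
The graph is bipartite (no odd cycle), so 2 colors suffice: χ(G) = 2.
A valid 2-coloring: color 1: [2, 3, 5, 7]; color 2: [1, 4, 6, 8].

χ(G) = 2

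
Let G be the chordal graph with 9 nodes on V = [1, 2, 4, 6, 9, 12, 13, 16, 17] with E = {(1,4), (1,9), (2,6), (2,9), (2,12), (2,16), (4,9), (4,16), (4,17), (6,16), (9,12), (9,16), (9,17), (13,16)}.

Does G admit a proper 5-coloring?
Yes, G is 5-colorable

A valid 5-coloring: color 1: [6, 9, 13]; color 2: [1, 12, 16, 17]; color 3: [2, 4].
(χ(G) = 3 ≤ 5.)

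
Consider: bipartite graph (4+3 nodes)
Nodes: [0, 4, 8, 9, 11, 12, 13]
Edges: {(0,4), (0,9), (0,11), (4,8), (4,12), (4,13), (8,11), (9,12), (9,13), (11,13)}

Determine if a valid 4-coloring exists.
A valid 4-coloring: color 1: [4, 9, 11]; color 2: [0, 8, 12, 13].
(χ(G) = 2 ≤ 4.)

Yes, G is 4-colorable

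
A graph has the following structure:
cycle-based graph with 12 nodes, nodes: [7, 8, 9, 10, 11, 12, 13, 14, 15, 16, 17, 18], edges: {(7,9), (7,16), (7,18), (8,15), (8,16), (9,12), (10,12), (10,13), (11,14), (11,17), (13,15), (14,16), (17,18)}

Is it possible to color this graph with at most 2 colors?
Yes, G is 2-colorable

A valid 2-coloring: color 1: [7, 8, 12, 13, 14, 17]; color 2: [9, 10, 11, 15, 16, 18].
(χ(G) = 2 ≤ 2.)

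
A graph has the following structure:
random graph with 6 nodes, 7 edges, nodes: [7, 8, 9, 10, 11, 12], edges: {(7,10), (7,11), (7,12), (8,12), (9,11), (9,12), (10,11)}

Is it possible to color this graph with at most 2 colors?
No, G is not 2-colorable

The clique on vertices [7, 10, 11] has size 3 > 2, so it alone needs 3 colors.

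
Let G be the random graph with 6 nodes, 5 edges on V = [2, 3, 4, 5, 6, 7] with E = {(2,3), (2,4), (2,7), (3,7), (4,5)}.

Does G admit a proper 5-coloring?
Yes, G is 5-colorable

A valid 5-coloring: color 1: [2, 5, 6]; color 2: [4, 7]; color 3: [3].
(χ(G) = 3 ≤ 5.)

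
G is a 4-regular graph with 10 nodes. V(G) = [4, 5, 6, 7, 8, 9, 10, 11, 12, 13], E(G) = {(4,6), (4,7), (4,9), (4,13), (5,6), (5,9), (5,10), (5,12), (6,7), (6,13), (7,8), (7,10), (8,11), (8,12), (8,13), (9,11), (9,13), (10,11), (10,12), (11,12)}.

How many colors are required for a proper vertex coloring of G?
χ(G) = 3

Clique number ω(G) = 3 (lower bound: χ ≥ ω).
The clique on [4, 9, 13] has size 3, forcing χ ≥ 3, and the coloring below uses 3 colors, so χ(G) = 3.
A valid 3-coloring: color 1: [6, 8, 9, 10]; color 2: [4, 5, 11]; color 3: [7, 12, 13].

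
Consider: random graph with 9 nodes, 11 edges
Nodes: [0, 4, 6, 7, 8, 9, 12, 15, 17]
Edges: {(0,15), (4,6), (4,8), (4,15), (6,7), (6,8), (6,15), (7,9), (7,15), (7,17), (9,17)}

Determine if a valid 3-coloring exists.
A valid 3-coloring: color 1: [0, 6, 12, 17]; color 2: [4, 7]; color 3: [8, 9, 15].
(χ(G) = 3 ≤ 3.)

Yes, G is 3-colorable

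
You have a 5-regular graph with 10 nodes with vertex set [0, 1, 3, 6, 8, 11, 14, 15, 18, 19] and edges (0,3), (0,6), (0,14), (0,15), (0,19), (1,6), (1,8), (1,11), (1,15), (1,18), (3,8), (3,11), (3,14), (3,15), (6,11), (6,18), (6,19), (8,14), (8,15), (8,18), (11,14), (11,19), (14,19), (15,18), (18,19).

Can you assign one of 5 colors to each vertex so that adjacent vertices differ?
A valid 5-coloring: color 1: [14, 18]; color 2: [0, 8, 11]; color 3: [1, 3, 19]; color 4: [6, 15].
(χ(G) = 4 ≤ 5.)

Yes, G is 5-colorable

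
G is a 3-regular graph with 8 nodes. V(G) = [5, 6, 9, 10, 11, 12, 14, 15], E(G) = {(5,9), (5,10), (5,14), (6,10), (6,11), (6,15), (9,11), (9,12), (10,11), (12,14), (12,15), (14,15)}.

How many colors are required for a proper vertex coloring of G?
χ(G) = 3

Clique number ω(G) = 3 (lower bound: χ ≥ ω).
The clique on [6, 10, 11] has size 3, forcing χ ≥ 3, and the coloring below uses 3 colors, so χ(G) = 3.
A valid 3-coloring: color 1: [6, 9, 14]; color 2: [5, 11, 15]; color 3: [10, 12].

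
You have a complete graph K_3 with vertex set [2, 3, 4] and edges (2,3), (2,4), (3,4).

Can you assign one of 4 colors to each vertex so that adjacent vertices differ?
Yes, G is 4-colorable

A valid 4-coloring: color 1: [3]; color 2: [4]; color 3: [2].
(χ(G) = 3 ≤ 4.)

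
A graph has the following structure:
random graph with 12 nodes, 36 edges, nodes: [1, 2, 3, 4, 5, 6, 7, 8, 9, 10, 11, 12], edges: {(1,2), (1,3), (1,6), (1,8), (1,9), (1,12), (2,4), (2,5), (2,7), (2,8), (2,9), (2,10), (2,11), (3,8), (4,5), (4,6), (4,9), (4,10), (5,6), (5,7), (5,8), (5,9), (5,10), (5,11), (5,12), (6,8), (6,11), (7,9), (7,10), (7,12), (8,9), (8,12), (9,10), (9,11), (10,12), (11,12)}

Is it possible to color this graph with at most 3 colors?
No, G is not 3-colorable

The clique on vertices [2, 4, 5, 9, 10] has size 5 > 3, so it alone needs 5 colors.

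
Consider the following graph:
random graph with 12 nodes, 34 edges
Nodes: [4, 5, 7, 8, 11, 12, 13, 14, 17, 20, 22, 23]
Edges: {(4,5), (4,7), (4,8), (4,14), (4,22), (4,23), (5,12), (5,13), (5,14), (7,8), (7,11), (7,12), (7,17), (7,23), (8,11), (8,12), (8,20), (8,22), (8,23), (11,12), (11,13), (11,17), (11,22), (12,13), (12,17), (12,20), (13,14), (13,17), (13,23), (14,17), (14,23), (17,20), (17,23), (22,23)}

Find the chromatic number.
χ(G) = 5

Clique number ω(G) = 4 (lower bound: χ ≥ ω).
Suppose a proper 4-coloring c exists. The clique [4, 7, 8, 23] takes 4 distinct colors; by symmetry let c(4) = 1, c(7) = 2, c(8) = 3, c(23) = 4.
- Vertex 22: neighbors [4, 8, 23] already have colors [1, 3, 4] ⇒ c(22) = 2.
- Vertex 12: neighbors [7, 8] already have colors [2, 3]; try each remaining color.
- Case c(12) = 1:
  - Vertex 17: neighbors [12, 7, 23] already have colors [1, 2, 4] ⇒ c(17) = 3.
  - Vertex 13: neighbors [12, 17, 23] already have colors [1, 3, 4] ⇒ c(13) = 2.
  - Vertex 14: neighbors [4, 13, 17, 23] already have colors [1, 2, 3, 4] — all 4 colors blocked. Contradiction.
- Case c(12) = 4:
  - Vertex 11: neighbors [7, 8, 12] already have colors [2, 3, 4] ⇒ c(11) = 1.
  - Vertex 17: neighbors [11, 7, 12] already have colors [1, 2, 4] ⇒ c(17) = 3.
  - Vertex 13: neighbors [11, 17, 12] already have colors [1, 3, 4] ⇒ c(13) = 2.
  - Vertex 14: neighbors [4, 13, 17, 23] already have colors [1, 2, 3, 4] — all 4 colors blocked. Contradiction.
Every case ends in a contradiction, so G has no proper 4-coloring (χ ≥ 5).
The coloring below uses 5 colors, so χ(G) = 5.
A valid 5-coloring: color 1: [4, 17]; color 2: [12, 23]; color 3: [7, 13, 20, 22]; color 4: [11, 14]; color 5: [5, 8].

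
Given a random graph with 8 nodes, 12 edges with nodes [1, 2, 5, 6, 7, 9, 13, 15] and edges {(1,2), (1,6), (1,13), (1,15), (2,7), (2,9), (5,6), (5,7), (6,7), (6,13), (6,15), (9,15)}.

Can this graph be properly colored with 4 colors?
Yes, G is 4-colorable

A valid 4-coloring: color 1: [6, 9]; color 2: [1, 7]; color 3: [2, 5, 13, 15].
(χ(G) = 3 ≤ 4.)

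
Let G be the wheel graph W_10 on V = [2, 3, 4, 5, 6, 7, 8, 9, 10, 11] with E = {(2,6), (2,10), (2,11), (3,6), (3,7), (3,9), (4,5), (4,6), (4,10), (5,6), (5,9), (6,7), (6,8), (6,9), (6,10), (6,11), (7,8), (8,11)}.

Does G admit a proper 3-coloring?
Odd cycle [2, 10, 4, 5, 9, 3, 7, 8, 11] needs 3 colors (χ ≥ 3).
Vertex 6 is adjacent to every vertex of [2, 3, 4, 5, 7, 8, 9, 10, 11], which already need 3 colors among themselves, so 6 needs a new color (χ ≥ 4).
Hence χ(G) ≥ 4 > 3, so no proper 3-coloring exists.

No, G is not 3-colorable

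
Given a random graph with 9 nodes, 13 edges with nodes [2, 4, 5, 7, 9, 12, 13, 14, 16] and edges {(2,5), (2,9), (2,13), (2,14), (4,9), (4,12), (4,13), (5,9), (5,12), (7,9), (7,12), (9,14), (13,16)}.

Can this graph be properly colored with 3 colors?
A valid 3-coloring: color 1: [9, 12, 13]; color 2: [2, 4, 7, 16]; color 3: [5, 14].
(χ(G) = 3 ≤ 3.)

Yes, G is 3-colorable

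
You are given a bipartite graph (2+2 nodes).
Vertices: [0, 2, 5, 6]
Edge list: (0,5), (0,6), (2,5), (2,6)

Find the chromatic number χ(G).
χ(G) = 2

Clique number ω(G) = 2 (lower bound: χ ≥ ω).
The graph is bipartite (no odd cycle), so 2 colors suffice: χ(G) = 2.
A valid 2-coloring: color 1: [5, 6]; color 2: [0, 2].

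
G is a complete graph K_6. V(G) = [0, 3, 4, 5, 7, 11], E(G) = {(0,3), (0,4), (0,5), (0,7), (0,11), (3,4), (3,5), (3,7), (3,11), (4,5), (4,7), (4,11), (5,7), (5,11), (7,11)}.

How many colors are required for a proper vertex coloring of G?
Clique number ω(G) = 6 (lower bound: χ ≥ ω).
The clique on [0, 3, 4, 5, 7, 11] has size 6, forcing χ ≥ 6, and the coloring below uses 6 colors, so χ(G) = 6.
A valid 6-coloring: color 1: [5]; color 2: [0]; color 3: [4]; color 4: [7]; color 5: [3]; color 6: [11].

χ(G) = 6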